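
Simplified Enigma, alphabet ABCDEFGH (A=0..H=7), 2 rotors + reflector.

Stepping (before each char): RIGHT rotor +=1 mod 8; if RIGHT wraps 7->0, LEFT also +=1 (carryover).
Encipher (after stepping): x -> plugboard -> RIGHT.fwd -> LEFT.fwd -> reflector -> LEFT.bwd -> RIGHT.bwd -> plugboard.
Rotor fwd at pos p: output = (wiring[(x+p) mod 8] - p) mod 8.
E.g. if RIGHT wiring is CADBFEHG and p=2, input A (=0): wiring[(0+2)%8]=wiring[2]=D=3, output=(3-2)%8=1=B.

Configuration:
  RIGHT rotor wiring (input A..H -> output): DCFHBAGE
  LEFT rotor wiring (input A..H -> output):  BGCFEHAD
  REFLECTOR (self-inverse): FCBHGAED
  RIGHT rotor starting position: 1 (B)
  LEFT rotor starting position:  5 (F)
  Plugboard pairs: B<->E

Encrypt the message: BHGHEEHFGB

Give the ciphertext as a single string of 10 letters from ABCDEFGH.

Char 1 ('B'): step: R->2, L=5; B->plug->E->R->E->L->B->refl->C->L'->A->R'->H->plug->H
Char 2 ('H'): step: R->3, L=5; H->plug->H->R->C->L->G->refl->E->L'->D->R'->D->plug->D
Char 3 ('G'): step: R->4, L=5; G->plug->G->R->B->L->D->refl->H->L'->H->R'->E->plug->B
Char 4 ('H'): step: R->5, L=5; H->plug->H->R->E->L->B->refl->C->L'->A->R'->F->plug->F
Char 5 ('E'): step: R->6, L=5; E->plug->B->R->G->L->A->refl->F->L'->F->R'->C->plug->C
Char 6 ('E'): step: R->7, L=5; E->plug->B->R->E->L->B->refl->C->L'->A->R'->E->plug->B
Char 7 ('H'): step: R->0, L->6 (L advanced); H->plug->H->R->E->L->E->refl->G->L'->G->R'->G->plug->G
Char 8 ('F'): step: R->1, L=6; F->plug->F->R->F->L->H->refl->D->L'->C->R'->H->plug->H
Char 9 ('G'): step: R->2, L=6; G->plug->G->R->B->L->F->refl->A->L'->D->R'->A->plug->A
Char 10 ('B'): step: R->3, L=6; B->plug->E->R->B->L->F->refl->A->L'->D->R'->D->plug->D

Answer: HDBFCBGHAD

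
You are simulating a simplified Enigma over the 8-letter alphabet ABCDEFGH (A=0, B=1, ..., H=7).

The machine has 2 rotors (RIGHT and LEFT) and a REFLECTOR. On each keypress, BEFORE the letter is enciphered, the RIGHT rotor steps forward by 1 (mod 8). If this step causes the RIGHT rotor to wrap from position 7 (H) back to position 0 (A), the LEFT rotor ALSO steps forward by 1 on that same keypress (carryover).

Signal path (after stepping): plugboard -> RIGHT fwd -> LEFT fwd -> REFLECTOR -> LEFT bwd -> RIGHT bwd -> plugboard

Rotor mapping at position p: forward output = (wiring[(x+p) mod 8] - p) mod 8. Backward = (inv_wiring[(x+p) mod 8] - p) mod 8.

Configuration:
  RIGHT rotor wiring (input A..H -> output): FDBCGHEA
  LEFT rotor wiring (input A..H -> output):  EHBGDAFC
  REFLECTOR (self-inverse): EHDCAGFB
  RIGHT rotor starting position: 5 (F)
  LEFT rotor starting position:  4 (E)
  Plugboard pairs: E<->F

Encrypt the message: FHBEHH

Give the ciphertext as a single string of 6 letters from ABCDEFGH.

Char 1 ('F'): step: R->6, L=4; F->plug->E->R->D->L->G->refl->F->L'->G->R'->A->plug->A
Char 2 ('H'): step: R->7, L=4; H->plug->H->R->F->L->D->refl->C->L'->H->R'->F->plug->E
Char 3 ('B'): step: R->0, L->5 (L advanced); B->plug->B->R->D->L->H->refl->B->L'->G->R'->E->plug->F
Char 4 ('E'): step: R->1, L=5; E->plug->F->R->D->L->H->refl->B->L'->G->R'->E->plug->F
Char 5 ('H'): step: R->2, L=5; H->plug->H->R->B->L->A->refl->E->L'->F->R'->D->plug->D
Char 6 ('H'): step: R->3, L=5; H->plug->H->R->G->L->B->refl->H->L'->D->R'->B->plug->B

Answer: AEFFDB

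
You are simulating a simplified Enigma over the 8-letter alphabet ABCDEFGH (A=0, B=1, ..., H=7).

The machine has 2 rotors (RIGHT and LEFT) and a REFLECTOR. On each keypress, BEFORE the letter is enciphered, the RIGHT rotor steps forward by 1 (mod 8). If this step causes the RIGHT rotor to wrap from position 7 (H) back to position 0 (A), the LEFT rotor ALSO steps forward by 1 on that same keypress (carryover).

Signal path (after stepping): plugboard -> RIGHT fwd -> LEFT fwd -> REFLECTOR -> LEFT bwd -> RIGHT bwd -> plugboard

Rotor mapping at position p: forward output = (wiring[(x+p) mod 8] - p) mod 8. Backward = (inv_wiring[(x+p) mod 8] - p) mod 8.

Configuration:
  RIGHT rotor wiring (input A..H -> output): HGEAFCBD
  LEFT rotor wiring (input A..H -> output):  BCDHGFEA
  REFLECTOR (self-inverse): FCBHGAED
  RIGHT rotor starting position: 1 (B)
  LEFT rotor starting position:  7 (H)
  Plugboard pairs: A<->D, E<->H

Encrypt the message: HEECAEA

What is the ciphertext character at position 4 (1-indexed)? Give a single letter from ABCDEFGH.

Char 1 ('H'): step: R->2, L=7; H->plug->E->R->H->L->F->refl->A->L'->E->R'->H->plug->E
Char 2 ('E'): step: R->3, L=7; E->plug->H->R->B->L->C->refl->B->L'->A->R'->E->plug->H
Char 3 ('E'): step: R->4, L=7; E->plug->H->R->E->L->A->refl->F->L'->H->R'->D->plug->A
Char 4 ('C'): step: R->5, L=7; C->plug->C->R->G->L->G->refl->E->L'->D->R'->G->plug->G

G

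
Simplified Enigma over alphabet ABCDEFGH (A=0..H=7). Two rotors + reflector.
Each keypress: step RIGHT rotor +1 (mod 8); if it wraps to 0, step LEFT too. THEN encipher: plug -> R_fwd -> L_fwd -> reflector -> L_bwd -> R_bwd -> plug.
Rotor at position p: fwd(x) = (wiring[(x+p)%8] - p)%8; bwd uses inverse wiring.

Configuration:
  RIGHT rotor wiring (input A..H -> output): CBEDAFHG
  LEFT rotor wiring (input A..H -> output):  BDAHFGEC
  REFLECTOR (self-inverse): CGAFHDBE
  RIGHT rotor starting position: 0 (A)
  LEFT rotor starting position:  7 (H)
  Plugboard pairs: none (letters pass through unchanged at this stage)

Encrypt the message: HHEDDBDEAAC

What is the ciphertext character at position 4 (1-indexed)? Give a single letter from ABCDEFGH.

Char 1 ('H'): step: R->1, L=7; H->plug->H->R->B->L->C->refl->A->L'->E->R'->E->plug->E
Char 2 ('H'): step: R->2, L=7; H->plug->H->R->H->L->F->refl->D->L'->A->R'->G->plug->G
Char 3 ('E'): step: R->3, L=7; E->plug->E->R->D->L->B->refl->G->L'->F->R'->B->plug->B
Char 4 ('D'): step: R->4, L=7; D->plug->D->R->C->L->E->refl->H->L'->G->R'->E->plug->E

E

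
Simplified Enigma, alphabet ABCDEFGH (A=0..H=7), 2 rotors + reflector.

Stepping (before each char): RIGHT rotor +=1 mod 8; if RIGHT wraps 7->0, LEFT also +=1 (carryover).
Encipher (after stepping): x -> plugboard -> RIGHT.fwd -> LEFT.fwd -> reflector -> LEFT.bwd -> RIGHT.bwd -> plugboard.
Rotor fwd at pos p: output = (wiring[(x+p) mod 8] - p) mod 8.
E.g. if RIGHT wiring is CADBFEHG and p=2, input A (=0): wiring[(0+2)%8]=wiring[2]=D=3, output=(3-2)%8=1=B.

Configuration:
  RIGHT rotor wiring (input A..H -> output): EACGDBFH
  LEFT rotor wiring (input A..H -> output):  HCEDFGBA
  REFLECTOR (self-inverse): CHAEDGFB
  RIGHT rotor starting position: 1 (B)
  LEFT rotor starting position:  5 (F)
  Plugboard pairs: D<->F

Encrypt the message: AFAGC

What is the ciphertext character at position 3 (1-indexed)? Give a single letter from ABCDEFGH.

Char 1 ('A'): step: R->2, L=5; A->plug->A->R->A->L->B->refl->H->L'->F->R'->F->plug->D
Char 2 ('F'): step: R->3, L=5; F->plug->D->R->C->L->D->refl->E->L'->B->R'->F->plug->D
Char 3 ('A'): step: R->4, L=5; A->plug->A->R->H->L->A->refl->C->L'->D->R'->D->plug->F

F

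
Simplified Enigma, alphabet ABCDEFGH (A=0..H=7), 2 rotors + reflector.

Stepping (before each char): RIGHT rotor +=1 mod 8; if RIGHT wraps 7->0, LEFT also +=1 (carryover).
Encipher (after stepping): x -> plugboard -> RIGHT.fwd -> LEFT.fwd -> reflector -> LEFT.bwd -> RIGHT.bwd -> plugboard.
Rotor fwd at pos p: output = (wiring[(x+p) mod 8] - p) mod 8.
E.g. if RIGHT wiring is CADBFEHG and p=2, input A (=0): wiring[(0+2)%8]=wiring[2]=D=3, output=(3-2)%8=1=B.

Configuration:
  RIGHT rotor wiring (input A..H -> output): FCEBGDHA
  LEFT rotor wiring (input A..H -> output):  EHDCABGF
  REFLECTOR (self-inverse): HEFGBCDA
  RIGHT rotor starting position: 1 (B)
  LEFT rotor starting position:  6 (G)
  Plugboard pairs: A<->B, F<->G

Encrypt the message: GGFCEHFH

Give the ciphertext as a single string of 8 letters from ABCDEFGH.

Char 1 ('G'): step: R->2, L=6; G->plug->F->R->G->L->C->refl->F->L'->E->R'->C->plug->C
Char 2 ('G'): step: R->3, L=6; G->plug->F->R->C->L->G->refl->D->L'->H->R'->G->plug->F
Char 3 ('F'): step: R->4, L=6; F->plug->G->R->A->L->A->refl->H->L'->B->R'->E->plug->E
Char 4 ('C'): step: R->5, L=6; C->plug->C->R->D->L->B->refl->E->L'->F->R'->E->plug->E
Char 5 ('E'): step: R->6, L=6; E->plug->E->R->G->L->C->refl->F->L'->E->R'->D->plug->D
Char 6 ('H'): step: R->7, L=6; H->plug->H->R->A->L->A->refl->H->L'->B->R'->A->plug->B
Char 7 ('F'): step: R->0, L->7 (L advanced); F->plug->G->R->H->L->H->refl->A->L'->C->R'->B->plug->A
Char 8 ('H'): step: R->1, L=7; H->plug->H->R->E->L->D->refl->G->L'->A->R'->C->plug->C

Answer: CFEEDBAC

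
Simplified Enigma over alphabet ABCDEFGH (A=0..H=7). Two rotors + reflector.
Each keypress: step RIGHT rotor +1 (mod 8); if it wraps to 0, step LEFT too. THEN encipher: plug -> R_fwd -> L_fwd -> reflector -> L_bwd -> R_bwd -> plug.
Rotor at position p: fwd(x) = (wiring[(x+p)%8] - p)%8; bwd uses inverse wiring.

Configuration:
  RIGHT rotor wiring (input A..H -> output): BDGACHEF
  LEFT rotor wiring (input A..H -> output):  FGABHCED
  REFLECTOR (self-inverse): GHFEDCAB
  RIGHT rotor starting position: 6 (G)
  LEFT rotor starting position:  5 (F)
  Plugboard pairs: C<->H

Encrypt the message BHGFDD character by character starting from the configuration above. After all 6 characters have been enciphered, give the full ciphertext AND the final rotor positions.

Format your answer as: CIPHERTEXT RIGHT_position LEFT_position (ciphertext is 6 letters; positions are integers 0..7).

Char 1 ('B'): step: R->7, L=5; B->plug->B->R->C->L->G->refl->A->L'->D->R'->F->plug->F
Char 2 ('H'): step: R->0, L->6 (L advanced); H->plug->C->R->G->L->B->refl->H->L'->C->R'->E->plug->E
Char 3 ('G'): step: R->1, L=6; G->plug->G->R->E->L->C->refl->F->L'->B->R'->D->plug->D
Char 4 ('F'): step: R->2, L=6; F->plug->F->R->D->L->A->refl->G->L'->A->R'->C->plug->H
Char 5 ('D'): step: R->3, L=6; D->plug->D->R->B->L->F->refl->C->L'->E->R'->C->plug->H
Char 6 ('D'): step: R->4, L=6; D->plug->D->R->B->L->F->refl->C->L'->E->R'->H->plug->C
Final: ciphertext=FEDHHC, RIGHT=4, LEFT=6

Answer: FEDHHC 4 6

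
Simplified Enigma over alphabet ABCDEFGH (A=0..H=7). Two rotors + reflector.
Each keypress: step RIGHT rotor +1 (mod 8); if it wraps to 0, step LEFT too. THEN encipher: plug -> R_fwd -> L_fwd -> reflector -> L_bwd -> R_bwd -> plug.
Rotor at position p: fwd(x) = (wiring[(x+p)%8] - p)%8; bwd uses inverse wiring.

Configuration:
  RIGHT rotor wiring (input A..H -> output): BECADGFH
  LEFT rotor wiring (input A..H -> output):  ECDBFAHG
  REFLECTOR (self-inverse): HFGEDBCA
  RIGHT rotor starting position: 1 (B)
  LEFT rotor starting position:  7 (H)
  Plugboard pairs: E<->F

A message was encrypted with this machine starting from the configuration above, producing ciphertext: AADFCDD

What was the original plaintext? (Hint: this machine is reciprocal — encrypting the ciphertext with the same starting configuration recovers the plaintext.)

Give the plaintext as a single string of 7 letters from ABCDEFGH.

Answer: GFBBEBC

Derivation:
Char 1 ('A'): step: R->2, L=7; A->plug->A->R->A->L->H->refl->A->L'->H->R'->G->plug->G
Char 2 ('A'): step: R->3, L=7; A->plug->A->R->F->L->G->refl->C->L'->E->R'->E->plug->F
Char 3 ('D'): step: R->4, L=7; D->plug->D->R->D->L->E->refl->D->L'->C->R'->B->plug->B
Char 4 ('F'): step: R->5, L=7; F->plug->E->R->H->L->A->refl->H->L'->A->R'->B->plug->B
Char 5 ('C'): step: R->6, L=7; C->plug->C->R->D->L->E->refl->D->L'->C->R'->F->plug->E
Char 6 ('D'): step: R->7, L=7; D->plug->D->R->D->L->E->refl->D->L'->C->R'->B->plug->B
Char 7 ('D'): step: R->0, L->0 (L advanced); D->plug->D->R->A->L->E->refl->D->L'->C->R'->C->plug->C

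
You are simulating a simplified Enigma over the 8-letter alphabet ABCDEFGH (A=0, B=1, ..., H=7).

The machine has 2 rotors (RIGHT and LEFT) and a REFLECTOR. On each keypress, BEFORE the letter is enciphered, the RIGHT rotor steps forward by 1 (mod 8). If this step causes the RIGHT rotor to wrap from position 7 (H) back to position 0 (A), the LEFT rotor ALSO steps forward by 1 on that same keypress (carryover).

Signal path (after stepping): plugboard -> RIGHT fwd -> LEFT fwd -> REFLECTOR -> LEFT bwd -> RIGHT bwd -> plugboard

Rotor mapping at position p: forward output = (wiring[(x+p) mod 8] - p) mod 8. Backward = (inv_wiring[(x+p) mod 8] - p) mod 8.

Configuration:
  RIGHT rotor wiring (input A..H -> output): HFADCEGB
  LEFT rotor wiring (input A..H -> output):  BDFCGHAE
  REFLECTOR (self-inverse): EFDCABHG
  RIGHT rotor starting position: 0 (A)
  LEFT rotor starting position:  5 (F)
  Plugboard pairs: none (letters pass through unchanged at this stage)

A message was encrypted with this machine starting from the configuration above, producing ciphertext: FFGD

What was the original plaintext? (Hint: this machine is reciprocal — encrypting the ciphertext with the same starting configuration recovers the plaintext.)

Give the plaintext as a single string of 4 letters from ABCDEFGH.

Char 1 ('F'): step: R->1, L=5; F->plug->F->R->F->L->A->refl->E->L'->D->R'->E->plug->E
Char 2 ('F'): step: R->2, L=5; F->plug->F->R->H->L->B->refl->F->L'->G->R'->A->plug->A
Char 3 ('G'): step: R->3, L=5; G->plug->G->R->C->L->H->refl->G->L'->E->R'->F->plug->F
Char 4 ('D'): step: R->4, L=5; D->plug->D->R->F->L->A->refl->E->L'->D->R'->E->plug->E

Answer: EAFE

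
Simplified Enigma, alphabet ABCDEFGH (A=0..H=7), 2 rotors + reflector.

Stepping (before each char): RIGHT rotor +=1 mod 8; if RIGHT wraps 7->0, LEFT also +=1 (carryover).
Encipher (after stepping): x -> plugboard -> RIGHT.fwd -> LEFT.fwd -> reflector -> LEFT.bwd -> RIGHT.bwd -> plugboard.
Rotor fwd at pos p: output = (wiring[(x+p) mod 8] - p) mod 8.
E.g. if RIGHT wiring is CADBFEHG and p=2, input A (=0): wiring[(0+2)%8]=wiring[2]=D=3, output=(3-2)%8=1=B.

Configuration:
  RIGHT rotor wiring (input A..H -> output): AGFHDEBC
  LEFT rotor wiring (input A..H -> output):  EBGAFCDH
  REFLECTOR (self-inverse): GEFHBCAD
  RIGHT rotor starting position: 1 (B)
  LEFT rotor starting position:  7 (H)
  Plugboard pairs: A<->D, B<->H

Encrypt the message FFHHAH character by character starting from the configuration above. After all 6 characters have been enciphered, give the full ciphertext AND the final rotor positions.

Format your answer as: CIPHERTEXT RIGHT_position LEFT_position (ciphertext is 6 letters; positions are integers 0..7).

Answer: HHCDGB 7 7

Derivation:
Char 1 ('F'): step: R->2, L=7; F->plug->F->R->A->L->A->refl->G->L'->F->R'->B->plug->H
Char 2 ('F'): step: R->3, L=7; F->plug->F->R->F->L->G->refl->A->L'->A->R'->B->plug->H
Char 3 ('H'): step: R->4, L=7; H->plug->B->R->A->L->A->refl->G->L'->F->R'->C->plug->C
Char 4 ('H'): step: R->5, L=7; H->plug->B->R->E->L->B->refl->E->L'->H->R'->A->plug->D
Char 5 ('A'): step: R->6, L=7; A->plug->D->R->A->L->A->refl->G->L'->F->R'->G->plug->G
Char 6 ('H'): step: R->7, L=7; H->plug->B->R->B->L->F->refl->C->L'->C->R'->H->plug->B
Final: ciphertext=HHCDGB, RIGHT=7, LEFT=7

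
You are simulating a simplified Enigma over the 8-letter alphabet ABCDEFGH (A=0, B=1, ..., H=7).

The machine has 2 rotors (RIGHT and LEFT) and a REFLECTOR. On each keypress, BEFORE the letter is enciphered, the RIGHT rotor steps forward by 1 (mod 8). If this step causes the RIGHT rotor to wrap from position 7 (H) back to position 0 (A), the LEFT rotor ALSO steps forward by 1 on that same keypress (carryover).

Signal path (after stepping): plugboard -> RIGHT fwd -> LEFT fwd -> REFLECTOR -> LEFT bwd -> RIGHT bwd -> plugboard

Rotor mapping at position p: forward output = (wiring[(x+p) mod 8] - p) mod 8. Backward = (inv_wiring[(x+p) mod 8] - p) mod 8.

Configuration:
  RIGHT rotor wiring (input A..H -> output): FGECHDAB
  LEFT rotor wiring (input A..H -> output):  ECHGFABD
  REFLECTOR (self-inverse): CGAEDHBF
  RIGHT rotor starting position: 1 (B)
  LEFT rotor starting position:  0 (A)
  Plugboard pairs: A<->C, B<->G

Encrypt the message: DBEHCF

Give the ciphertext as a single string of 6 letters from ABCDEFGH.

Char 1 ('D'): step: R->2, L=0; D->plug->D->R->B->L->C->refl->A->L'->F->R'->C->plug->A
Char 2 ('B'): step: R->3, L=0; B->plug->G->R->D->L->G->refl->B->L'->G->R'->E->plug->E
Char 3 ('E'): step: R->4, L=0; E->plug->E->R->B->L->C->refl->A->L'->F->R'->D->plug->D
Char 4 ('H'): step: R->5, L=0; H->plug->H->R->C->L->H->refl->F->L'->E->R'->C->plug->A
Char 5 ('C'): step: R->6, L=0; C->plug->A->R->C->L->H->refl->F->L'->E->R'->F->plug->F
Char 6 ('F'): step: R->7, L=0; F->plug->F->R->A->L->E->refl->D->L'->H->R'->C->plug->A

Answer: AEDAFA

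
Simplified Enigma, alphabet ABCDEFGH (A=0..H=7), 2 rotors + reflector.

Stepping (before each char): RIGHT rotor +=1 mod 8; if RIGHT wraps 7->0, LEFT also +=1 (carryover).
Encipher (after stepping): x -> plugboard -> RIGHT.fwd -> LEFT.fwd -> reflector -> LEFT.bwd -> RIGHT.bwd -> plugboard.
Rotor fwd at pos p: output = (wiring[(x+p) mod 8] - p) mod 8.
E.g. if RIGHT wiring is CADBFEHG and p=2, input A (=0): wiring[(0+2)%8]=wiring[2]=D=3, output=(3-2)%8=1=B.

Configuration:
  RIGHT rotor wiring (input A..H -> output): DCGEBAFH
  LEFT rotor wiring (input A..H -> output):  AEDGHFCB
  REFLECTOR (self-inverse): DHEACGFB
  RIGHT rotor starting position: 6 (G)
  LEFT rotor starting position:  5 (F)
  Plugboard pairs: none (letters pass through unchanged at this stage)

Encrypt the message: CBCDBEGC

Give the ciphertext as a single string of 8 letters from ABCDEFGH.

Char 1 ('C'): step: R->7, L=5; C->plug->C->R->D->L->D->refl->A->L'->A->R'->A->plug->A
Char 2 ('B'): step: R->0, L->6 (L advanced); B->plug->B->R->C->L->C->refl->E->L'->A->R'->F->plug->F
Char 3 ('C'): step: R->1, L=6; C->plug->C->R->D->L->G->refl->F->L'->E->R'->F->plug->F
Char 4 ('D'): step: R->2, L=6; D->plug->D->R->G->L->B->refl->H->L'->H->R'->C->plug->C
Char 5 ('B'): step: R->3, L=6; B->plug->B->R->G->L->B->refl->H->L'->H->R'->G->plug->G
Char 6 ('E'): step: R->4, L=6; E->plug->E->R->H->L->H->refl->B->L'->G->R'->F->plug->F
Char 7 ('G'): step: R->5, L=6; G->plug->G->R->H->L->H->refl->B->L'->G->R'->D->plug->D
Char 8 ('C'): step: R->6, L=6; C->plug->C->R->F->L->A->refl->D->L'->B->R'->B->plug->B

Answer: AFFCGFDB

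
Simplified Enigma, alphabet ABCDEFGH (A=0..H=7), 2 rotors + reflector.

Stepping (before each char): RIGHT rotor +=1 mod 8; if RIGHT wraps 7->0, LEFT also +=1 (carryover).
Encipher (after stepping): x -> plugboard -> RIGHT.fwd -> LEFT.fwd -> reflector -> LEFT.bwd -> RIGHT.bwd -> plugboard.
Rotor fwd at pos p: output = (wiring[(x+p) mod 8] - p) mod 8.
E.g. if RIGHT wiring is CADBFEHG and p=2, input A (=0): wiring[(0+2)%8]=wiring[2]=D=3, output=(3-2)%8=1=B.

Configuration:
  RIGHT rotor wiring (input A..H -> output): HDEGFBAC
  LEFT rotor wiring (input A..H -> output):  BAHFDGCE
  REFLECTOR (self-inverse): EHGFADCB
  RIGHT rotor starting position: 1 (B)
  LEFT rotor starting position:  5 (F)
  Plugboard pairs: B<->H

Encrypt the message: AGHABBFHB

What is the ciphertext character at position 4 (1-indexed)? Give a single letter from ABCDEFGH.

Char 1 ('A'): step: R->2, L=5; A->plug->A->R->C->L->H->refl->B->L'->A->R'->F->plug->F
Char 2 ('G'): step: R->3, L=5; G->plug->G->R->A->L->B->refl->H->L'->C->R'->B->plug->H
Char 3 ('H'): step: R->4, L=5; H->plug->B->R->F->L->C->refl->G->L'->H->R'->F->plug->F
Char 4 ('A'): step: R->5, L=5; A->plug->A->R->E->L->D->refl->F->L'->B->R'->G->plug->G

G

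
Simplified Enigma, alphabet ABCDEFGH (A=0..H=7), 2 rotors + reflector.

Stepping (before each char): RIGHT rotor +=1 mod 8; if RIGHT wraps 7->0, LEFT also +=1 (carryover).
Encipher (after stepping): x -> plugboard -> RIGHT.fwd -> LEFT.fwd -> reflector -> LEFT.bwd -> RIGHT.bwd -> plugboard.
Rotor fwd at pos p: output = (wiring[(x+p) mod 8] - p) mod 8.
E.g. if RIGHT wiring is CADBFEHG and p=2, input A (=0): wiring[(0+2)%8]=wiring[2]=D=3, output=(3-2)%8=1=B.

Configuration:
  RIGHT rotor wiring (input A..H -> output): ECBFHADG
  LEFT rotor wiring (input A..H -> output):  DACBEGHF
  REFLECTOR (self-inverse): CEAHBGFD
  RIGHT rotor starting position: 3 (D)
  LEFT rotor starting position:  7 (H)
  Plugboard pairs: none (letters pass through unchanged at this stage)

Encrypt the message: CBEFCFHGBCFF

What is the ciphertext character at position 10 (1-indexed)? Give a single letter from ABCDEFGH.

Char 1 ('C'): step: R->4, L=7; C->plug->C->R->H->L->A->refl->C->L'->E->R'->B->plug->B
Char 2 ('B'): step: R->5, L=7; B->plug->B->R->G->L->H->refl->D->L'->D->R'->A->plug->A
Char 3 ('E'): step: R->6, L=7; E->plug->E->R->D->L->D->refl->H->L'->G->R'->C->plug->C
Char 4 ('F'): step: R->7, L=7; F->plug->F->R->A->L->G->refl->F->L'->F->R'->B->plug->B
Char 5 ('C'): step: R->0, L->0 (L advanced); C->plug->C->R->B->L->A->refl->C->L'->C->R'->B->plug->B
Char 6 ('F'): step: R->1, L=0; F->plug->F->R->C->L->C->refl->A->L'->B->R'->A->plug->A
Char 7 ('H'): step: R->2, L=0; H->plug->H->R->A->L->D->refl->H->L'->G->R'->D->plug->D
Char 8 ('G'): step: R->3, L=0; G->plug->G->R->H->L->F->refl->G->L'->F->R'->C->plug->C
Char 9 ('B'): step: R->4, L=0; B->plug->B->R->E->L->E->refl->B->L'->D->R'->A->plug->A
Char 10 ('C'): step: R->5, L=0; C->plug->C->R->B->L->A->refl->C->L'->C->R'->H->plug->H

H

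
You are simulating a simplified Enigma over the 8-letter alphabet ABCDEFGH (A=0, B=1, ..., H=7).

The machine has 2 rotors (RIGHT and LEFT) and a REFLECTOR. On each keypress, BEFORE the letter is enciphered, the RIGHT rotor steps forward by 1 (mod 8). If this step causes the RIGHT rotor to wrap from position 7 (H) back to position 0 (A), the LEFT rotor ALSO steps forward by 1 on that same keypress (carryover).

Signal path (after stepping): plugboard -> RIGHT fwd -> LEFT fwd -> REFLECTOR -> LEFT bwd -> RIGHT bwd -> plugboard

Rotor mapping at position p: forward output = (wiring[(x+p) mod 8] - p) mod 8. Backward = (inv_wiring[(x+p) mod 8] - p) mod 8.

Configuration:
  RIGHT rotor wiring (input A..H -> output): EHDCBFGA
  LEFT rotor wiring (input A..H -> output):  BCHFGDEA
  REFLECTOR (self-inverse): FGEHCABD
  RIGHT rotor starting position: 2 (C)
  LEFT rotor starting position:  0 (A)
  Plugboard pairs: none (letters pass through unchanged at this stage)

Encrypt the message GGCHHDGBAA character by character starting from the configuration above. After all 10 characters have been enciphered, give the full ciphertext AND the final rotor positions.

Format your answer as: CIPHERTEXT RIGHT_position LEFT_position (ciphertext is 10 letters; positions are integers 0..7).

Char 1 ('G'): step: R->3, L=0; G->plug->G->R->E->L->G->refl->B->L'->A->R'->H->plug->H
Char 2 ('G'): step: R->4, L=0; G->plug->G->R->H->L->A->refl->F->L'->D->R'->F->plug->F
Char 3 ('C'): step: R->5, L=0; C->plug->C->R->D->L->F->refl->A->L'->H->R'->D->plug->D
Char 4 ('H'): step: R->6, L=0; H->plug->H->R->H->L->A->refl->F->L'->D->R'->G->plug->G
Char 5 ('H'): step: R->7, L=0; H->plug->H->R->H->L->A->refl->F->L'->D->R'->E->plug->E
Char 6 ('D'): step: R->0, L->1 (L advanced); D->plug->D->R->C->L->E->refl->C->L'->E->R'->A->plug->A
Char 7 ('G'): step: R->1, L=1; G->plug->G->R->H->L->A->refl->F->L'->D->R'->H->plug->H
Char 8 ('B'): step: R->2, L=1; B->plug->B->R->A->L->B->refl->G->L'->B->R'->A->plug->A
Char 9 ('A'): step: R->3, L=1; A->plug->A->R->H->L->A->refl->F->L'->D->R'->D->plug->D
Char 10 ('A'): step: R->4, L=1; A->plug->A->R->F->L->D->refl->H->L'->G->R'->H->plug->H
Final: ciphertext=HFDGEAHADH, RIGHT=4, LEFT=1

Answer: HFDGEAHADH 4 1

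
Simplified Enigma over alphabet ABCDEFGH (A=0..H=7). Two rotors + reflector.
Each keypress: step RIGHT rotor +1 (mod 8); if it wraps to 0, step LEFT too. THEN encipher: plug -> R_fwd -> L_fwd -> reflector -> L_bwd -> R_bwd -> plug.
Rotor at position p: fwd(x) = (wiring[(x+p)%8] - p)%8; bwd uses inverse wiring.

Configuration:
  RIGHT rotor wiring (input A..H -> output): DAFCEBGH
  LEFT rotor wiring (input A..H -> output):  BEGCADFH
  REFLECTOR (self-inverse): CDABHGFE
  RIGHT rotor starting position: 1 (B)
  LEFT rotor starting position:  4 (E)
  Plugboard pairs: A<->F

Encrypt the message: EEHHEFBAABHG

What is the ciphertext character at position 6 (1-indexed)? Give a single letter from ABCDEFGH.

Char 1 ('E'): step: R->2, L=4; E->plug->E->R->E->L->F->refl->G->L'->H->R'->D->plug->D
Char 2 ('E'): step: R->3, L=4; E->plug->E->R->E->L->F->refl->G->L'->H->R'->A->plug->F
Char 3 ('H'): step: R->4, L=4; H->plug->H->R->G->L->C->refl->A->L'->F->R'->B->plug->B
Char 4 ('H'): step: R->5, L=4; H->plug->H->R->H->L->G->refl->F->L'->E->R'->A->plug->F
Char 5 ('E'): step: R->6, L=4; E->plug->E->R->H->L->G->refl->F->L'->E->R'->F->plug->A
Char 6 ('F'): step: R->7, L=4; F->plug->A->R->A->L->E->refl->H->L'->B->R'->C->plug->C

C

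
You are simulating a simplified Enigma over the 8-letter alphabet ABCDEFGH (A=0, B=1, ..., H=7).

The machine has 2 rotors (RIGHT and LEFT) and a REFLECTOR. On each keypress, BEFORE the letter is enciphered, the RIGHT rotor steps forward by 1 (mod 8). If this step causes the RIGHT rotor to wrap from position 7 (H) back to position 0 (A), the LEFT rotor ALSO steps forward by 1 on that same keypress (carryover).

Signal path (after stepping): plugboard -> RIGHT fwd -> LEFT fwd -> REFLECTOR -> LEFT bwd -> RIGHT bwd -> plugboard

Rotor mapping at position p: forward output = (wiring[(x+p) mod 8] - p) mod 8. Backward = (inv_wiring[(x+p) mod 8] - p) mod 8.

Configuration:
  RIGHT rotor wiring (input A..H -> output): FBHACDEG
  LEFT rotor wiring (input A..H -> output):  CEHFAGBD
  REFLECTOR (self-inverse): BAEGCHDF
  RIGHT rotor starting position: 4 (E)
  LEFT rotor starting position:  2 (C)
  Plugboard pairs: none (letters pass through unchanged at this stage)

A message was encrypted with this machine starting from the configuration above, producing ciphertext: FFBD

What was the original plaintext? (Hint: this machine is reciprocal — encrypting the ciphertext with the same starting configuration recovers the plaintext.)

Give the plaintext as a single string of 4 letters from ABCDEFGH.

Answer: CEHC

Derivation:
Char 1 ('F'): step: R->5, L=2; F->plug->F->R->C->L->G->refl->D->L'->B->R'->C->plug->C
Char 2 ('F'): step: R->6, L=2; F->plug->F->R->C->L->G->refl->D->L'->B->R'->E->plug->E
Char 3 ('B'): step: R->7, L=2; B->plug->B->R->G->L->A->refl->B->L'->F->R'->H->plug->H
Char 4 ('D'): step: R->0, L->3 (L advanced); D->plug->D->R->A->L->C->refl->E->L'->H->R'->C->plug->C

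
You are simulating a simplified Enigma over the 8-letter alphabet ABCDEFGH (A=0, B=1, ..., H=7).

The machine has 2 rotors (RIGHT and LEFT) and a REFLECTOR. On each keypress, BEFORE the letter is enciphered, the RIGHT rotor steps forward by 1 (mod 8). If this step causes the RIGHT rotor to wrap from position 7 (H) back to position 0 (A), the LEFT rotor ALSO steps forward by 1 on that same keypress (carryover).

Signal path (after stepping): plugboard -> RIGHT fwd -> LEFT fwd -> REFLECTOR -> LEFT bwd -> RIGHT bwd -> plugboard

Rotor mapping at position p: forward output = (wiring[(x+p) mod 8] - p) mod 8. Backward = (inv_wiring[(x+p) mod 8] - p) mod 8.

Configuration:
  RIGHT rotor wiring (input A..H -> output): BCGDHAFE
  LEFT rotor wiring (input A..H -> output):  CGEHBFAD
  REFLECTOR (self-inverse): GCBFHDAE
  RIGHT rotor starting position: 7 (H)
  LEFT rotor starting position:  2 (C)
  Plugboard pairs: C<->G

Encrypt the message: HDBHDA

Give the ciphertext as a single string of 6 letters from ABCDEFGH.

Answer: ACAFEC

Derivation:
Char 1 ('H'): step: R->0, L->3 (L advanced); H->plug->H->R->E->L->A->refl->G->L'->B->R'->A->plug->A
Char 2 ('D'): step: R->1, L=3; D->plug->D->R->G->L->D->refl->F->L'->D->R'->G->plug->C
Char 3 ('B'): step: R->2, L=3; B->plug->B->R->B->L->G->refl->A->L'->E->R'->A->plug->A
Char 4 ('H'): step: R->3, L=3; H->plug->H->R->D->L->F->refl->D->L'->G->R'->F->plug->F
Char 5 ('D'): step: R->4, L=3; D->plug->D->R->A->L->E->refl->H->L'->F->R'->E->plug->E
Char 6 ('A'): step: R->5, L=3; A->plug->A->R->D->L->F->refl->D->L'->G->R'->G->plug->C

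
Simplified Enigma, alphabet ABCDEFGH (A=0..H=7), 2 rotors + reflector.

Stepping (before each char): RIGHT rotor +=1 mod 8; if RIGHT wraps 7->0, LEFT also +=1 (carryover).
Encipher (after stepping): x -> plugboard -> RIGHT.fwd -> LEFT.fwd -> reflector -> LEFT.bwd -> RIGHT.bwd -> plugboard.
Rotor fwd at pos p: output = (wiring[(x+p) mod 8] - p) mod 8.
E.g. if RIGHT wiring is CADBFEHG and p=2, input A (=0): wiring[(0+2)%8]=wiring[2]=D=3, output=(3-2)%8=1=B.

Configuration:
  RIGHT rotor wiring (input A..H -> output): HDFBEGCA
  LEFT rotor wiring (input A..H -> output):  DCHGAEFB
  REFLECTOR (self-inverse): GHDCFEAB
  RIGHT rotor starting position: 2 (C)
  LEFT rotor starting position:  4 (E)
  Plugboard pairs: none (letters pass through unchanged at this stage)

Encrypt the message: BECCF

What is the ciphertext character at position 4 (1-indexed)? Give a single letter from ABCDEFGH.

Char 1 ('B'): step: R->3, L=4; B->plug->B->R->B->L->A->refl->G->L'->F->R'->E->plug->E
Char 2 ('E'): step: R->4, L=4; E->plug->E->R->D->L->F->refl->E->L'->A->R'->A->plug->A
Char 3 ('C'): step: R->5, L=4; C->plug->C->R->D->L->F->refl->E->L'->A->R'->F->plug->F
Char 4 ('C'): step: R->6, L=4; C->plug->C->R->B->L->A->refl->G->L'->F->R'->D->plug->D

D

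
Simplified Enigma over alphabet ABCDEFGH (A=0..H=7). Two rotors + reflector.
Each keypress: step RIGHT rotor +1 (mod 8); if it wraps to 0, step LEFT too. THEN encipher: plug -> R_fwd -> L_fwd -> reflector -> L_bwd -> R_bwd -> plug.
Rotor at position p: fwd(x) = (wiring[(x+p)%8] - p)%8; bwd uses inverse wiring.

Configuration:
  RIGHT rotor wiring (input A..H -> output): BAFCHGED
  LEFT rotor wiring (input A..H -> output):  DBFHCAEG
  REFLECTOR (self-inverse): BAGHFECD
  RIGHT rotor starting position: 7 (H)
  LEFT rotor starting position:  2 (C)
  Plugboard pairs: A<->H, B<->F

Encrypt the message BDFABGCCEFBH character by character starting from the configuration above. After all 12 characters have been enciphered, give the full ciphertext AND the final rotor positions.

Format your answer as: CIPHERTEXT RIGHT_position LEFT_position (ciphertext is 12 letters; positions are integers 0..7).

Answer: EHEEGEFHGHCF 3 4

Derivation:
Char 1 ('B'): step: R->0, L->3 (L advanced); B->plug->F->R->G->L->G->refl->C->L'->H->R'->E->plug->E
Char 2 ('D'): step: R->1, L=3; D->plug->D->R->G->L->G->refl->C->L'->H->R'->A->plug->H
Char 3 ('F'): step: R->2, L=3; F->plug->B->R->A->L->E->refl->F->L'->C->R'->E->plug->E
Char 4 ('A'): step: R->3, L=3; A->plug->H->R->C->L->F->refl->E->L'->A->R'->E->plug->E
Char 5 ('B'): step: R->4, L=3; B->plug->F->R->E->L->D->refl->H->L'->B->R'->G->plug->G
Char 6 ('G'): step: R->5, L=3; G->plug->G->R->F->L->A->refl->B->L'->D->R'->E->plug->E
Char 7 ('C'): step: R->6, L=3; C->plug->C->R->D->L->B->refl->A->L'->F->R'->B->plug->F
Char 8 ('C'): step: R->7, L=3; C->plug->C->R->B->L->H->refl->D->L'->E->R'->A->plug->H
Char 9 ('E'): step: R->0, L->4 (L advanced); E->plug->E->R->H->L->D->refl->H->L'->E->R'->G->plug->G
Char 10 ('F'): step: R->1, L=4; F->plug->B->R->E->L->H->refl->D->L'->H->R'->A->plug->H
Char 11 ('B'): step: R->2, L=4; B->plug->F->R->B->L->E->refl->F->L'->F->R'->C->plug->C
Char 12 ('H'): step: R->3, L=4; H->plug->A->R->H->L->D->refl->H->L'->E->R'->B->plug->F
Final: ciphertext=EHEEGEFHGHCF, RIGHT=3, LEFT=4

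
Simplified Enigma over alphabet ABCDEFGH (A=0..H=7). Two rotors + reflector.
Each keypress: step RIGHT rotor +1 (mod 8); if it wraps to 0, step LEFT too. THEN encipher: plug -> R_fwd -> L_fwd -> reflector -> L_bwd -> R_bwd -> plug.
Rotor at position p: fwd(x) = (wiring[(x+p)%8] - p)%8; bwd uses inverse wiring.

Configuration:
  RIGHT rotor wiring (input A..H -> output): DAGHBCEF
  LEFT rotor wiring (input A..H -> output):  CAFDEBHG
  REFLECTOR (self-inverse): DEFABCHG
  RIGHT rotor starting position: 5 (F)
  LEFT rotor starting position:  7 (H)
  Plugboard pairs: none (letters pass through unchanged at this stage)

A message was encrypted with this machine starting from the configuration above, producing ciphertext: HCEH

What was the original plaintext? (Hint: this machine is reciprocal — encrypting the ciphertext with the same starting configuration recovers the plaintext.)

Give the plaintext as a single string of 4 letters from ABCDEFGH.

Char 1 ('H'): step: R->6, L=7; H->plug->H->R->E->L->E->refl->B->L'->C->R'->D->plug->D
Char 2 ('C'): step: R->7, L=7; C->plug->C->R->B->L->D->refl->A->L'->H->R'->D->plug->D
Char 3 ('E'): step: R->0, L->0 (L advanced); E->plug->E->R->B->L->A->refl->D->L'->D->R'->A->plug->A
Char 4 ('H'): step: R->1, L=0; H->plug->H->R->C->L->F->refl->C->L'->A->R'->D->plug->D

Answer: DDAD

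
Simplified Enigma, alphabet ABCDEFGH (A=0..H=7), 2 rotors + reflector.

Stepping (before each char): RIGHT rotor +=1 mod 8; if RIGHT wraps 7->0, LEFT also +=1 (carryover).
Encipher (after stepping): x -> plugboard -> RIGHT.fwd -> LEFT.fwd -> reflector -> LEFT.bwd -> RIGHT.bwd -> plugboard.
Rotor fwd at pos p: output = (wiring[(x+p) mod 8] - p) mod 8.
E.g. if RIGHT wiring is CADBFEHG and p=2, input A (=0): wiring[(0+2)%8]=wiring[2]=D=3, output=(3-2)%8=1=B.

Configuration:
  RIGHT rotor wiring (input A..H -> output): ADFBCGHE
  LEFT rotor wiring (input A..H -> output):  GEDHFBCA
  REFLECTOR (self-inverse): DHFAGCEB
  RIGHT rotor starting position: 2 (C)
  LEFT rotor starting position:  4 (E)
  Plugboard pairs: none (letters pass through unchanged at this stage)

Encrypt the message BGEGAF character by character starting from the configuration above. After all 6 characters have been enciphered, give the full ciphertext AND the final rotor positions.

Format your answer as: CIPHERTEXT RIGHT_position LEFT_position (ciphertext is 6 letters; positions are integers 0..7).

Answer: FEFAGD 0 5

Derivation:
Char 1 ('B'): step: R->3, L=4; B->plug->B->R->H->L->D->refl->A->L'->F->R'->F->plug->F
Char 2 ('G'): step: R->4, L=4; G->plug->G->R->B->L->F->refl->C->L'->E->R'->E->plug->E
Char 3 ('E'): step: R->5, L=4; E->plug->E->R->G->L->H->refl->B->L'->A->R'->F->plug->F
Char 4 ('G'): step: R->6, L=4; G->plug->G->R->E->L->C->refl->F->L'->B->R'->A->plug->A
Char 5 ('A'): step: R->7, L=4; A->plug->A->R->F->L->A->refl->D->L'->H->R'->G->plug->G
Char 6 ('F'): step: R->0, L->5 (L advanced); F->plug->F->R->G->L->C->refl->F->L'->B->R'->D->plug->D
Final: ciphertext=FEFAGD, RIGHT=0, LEFT=5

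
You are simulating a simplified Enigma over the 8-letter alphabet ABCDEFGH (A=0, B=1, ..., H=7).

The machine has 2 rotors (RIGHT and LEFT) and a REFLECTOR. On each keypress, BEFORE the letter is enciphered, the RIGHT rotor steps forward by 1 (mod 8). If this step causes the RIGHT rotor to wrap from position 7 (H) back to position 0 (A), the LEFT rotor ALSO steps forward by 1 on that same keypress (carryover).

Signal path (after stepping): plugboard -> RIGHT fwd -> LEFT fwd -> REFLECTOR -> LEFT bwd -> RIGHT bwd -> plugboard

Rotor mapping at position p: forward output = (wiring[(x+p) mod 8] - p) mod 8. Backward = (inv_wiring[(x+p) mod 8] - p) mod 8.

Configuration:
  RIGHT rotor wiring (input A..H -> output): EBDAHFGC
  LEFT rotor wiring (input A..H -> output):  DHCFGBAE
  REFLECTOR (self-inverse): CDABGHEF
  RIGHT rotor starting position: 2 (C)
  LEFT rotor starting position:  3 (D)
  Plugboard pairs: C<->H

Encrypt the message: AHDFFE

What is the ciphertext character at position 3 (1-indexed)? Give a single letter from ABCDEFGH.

Char 1 ('A'): step: R->3, L=3; A->plug->A->R->F->L->A->refl->C->L'->A->R'->H->plug->C
Char 2 ('H'): step: R->4, L=3; H->plug->C->R->C->L->G->refl->E->L'->G->R'->D->plug->D
Char 3 ('D'): step: R->5, L=3; D->plug->D->R->H->L->H->refl->F->L'->D->R'->G->plug->G

G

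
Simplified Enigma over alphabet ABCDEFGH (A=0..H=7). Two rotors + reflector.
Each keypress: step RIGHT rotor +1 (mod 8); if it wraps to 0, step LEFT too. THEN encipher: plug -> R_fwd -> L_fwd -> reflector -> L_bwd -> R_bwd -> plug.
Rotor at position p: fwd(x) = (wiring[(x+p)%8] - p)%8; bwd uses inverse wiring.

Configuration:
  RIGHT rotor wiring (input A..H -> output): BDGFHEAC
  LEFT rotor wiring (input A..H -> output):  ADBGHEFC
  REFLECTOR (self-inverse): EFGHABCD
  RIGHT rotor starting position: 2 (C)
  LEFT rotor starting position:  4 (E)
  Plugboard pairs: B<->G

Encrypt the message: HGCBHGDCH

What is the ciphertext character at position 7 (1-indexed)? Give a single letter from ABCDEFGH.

Char 1 ('H'): step: R->3, L=4; H->plug->H->R->D->L->G->refl->C->L'->H->R'->E->plug->E
Char 2 ('G'): step: R->4, L=4; G->plug->B->R->A->L->D->refl->H->L'->F->R'->E->plug->E
Char 3 ('C'): step: R->5, L=4; C->plug->C->R->F->L->H->refl->D->L'->A->R'->G->plug->B
Char 4 ('B'): step: R->6, L=4; B->plug->G->R->B->L->A->refl->E->L'->E->R'->B->plug->G
Char 5 ('H'): step: R->7, L=4; H->plug->H->R->B->L->A->refl->E->L'->E->R'->C->plug->C
Char 6 ('G'): step: R->0, L->5 (L advanced); G->plug->B->R->D->L->D->refl->H->L'->A->R'->G->plug->B
Char 7 ('D'): step: R->1, L=5; D->plug->D->R->G->L->B->refl->F->L'->C->R'->A->plug->A

A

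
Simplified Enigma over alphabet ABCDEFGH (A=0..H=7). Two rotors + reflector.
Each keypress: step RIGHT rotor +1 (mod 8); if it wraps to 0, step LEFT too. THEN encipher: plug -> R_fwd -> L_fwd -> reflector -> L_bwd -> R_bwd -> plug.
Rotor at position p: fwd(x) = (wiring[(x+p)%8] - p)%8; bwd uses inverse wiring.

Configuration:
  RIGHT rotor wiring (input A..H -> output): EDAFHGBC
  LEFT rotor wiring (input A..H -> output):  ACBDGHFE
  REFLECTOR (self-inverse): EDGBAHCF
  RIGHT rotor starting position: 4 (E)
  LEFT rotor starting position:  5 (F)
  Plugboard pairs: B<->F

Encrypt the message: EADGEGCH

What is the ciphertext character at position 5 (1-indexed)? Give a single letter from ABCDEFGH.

Char 1 ('E'): step: R->5, L=5; E->plug->E->R->G->L->G->refl->C->L'->A->R'->G->plug->G
Char 2 ('A'): step: R->6, L=5; A->plug->A->R->D->L->D->refl->B->L'->H->R'->F->plug->B
Char 3 ('D'): step: R->7, L=5; D->plug->D->R->B->L->A->refl->E->L'->F->R'->B->plug->F
Char 4 ('G'): step: R->0, L->6 (L advanced); G->plug->G->R->B->L->G->refl->C->L'->C->R'->H->plug->H
Char 5 ('E'): step: R->1, L=6; E->plug->E->R->F->L->F->refl->H->L'->A->R'->F->plug->B

B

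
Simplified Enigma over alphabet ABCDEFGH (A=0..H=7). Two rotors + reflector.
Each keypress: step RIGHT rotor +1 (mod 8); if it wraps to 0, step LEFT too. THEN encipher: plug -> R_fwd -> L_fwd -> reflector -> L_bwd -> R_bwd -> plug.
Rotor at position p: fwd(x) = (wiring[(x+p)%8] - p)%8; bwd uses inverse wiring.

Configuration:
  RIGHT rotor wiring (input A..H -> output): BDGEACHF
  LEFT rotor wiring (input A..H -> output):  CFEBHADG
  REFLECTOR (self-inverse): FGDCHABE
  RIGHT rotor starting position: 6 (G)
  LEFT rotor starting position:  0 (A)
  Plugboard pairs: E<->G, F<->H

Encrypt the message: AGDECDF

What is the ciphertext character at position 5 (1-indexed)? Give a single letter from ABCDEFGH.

Char 1 ('A'): step: R->7, L=0; A->plug->A->R->G->L->D->refl->C->L'->A->R'->H->plug->F
Char 2 ('G'): step: R->0, L->1 (L advanced); G->plug->E->R->A->L->E->refl->H->L'->E->R'->D->plug->D
Char 3 ('D'): step: R->1, L=1; D->plug->D->R->H->L->B->refl->G->L'->D->R'->C->plug->C
Char 4 ('E'): step: R->2, L=1; E->plug->G->R->H->L->B->refl->G->L'->D->R'->F->plug->H
Char 5 ('C'): step: R->3, L=1; C->plug->C->R->H->L->B->refl->G->L'->D->R'->H->plug->F

F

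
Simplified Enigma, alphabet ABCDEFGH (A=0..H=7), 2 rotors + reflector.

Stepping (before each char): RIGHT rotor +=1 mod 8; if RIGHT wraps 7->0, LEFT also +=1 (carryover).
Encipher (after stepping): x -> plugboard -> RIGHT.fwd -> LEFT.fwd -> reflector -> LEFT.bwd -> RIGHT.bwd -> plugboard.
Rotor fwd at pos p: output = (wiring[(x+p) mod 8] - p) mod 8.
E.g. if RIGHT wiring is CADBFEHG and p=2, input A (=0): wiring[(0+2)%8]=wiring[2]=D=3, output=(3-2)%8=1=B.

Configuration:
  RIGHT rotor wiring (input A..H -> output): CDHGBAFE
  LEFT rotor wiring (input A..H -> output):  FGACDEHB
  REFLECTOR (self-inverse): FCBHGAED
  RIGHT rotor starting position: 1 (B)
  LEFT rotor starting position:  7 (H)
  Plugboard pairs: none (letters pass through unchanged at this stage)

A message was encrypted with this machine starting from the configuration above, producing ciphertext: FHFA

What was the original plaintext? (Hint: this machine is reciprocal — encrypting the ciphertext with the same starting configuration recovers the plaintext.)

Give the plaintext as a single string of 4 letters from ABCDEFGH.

Answer: BDEB

Derivation:
Char 1 ('F'): step: R->2, L=7; F->plug->F->R->C->L->H->refl->D->L'->E->R'->B->plug->B
Char 2 ('H'): step: R->3, L=7; H->plug->H->R->E->L->D->refl->H->L'->C->R'->D->plug->D
Char 3 ('F'): step: R->4, L=7; F->plug->F->R->H->L->A->refl->F->L'->G->R'->E->plug->E
Char 4 ('A'): step: R->5, L=7; A->plug->A->R->D->L->B->refl->C->L'->A->R'->B->plug->B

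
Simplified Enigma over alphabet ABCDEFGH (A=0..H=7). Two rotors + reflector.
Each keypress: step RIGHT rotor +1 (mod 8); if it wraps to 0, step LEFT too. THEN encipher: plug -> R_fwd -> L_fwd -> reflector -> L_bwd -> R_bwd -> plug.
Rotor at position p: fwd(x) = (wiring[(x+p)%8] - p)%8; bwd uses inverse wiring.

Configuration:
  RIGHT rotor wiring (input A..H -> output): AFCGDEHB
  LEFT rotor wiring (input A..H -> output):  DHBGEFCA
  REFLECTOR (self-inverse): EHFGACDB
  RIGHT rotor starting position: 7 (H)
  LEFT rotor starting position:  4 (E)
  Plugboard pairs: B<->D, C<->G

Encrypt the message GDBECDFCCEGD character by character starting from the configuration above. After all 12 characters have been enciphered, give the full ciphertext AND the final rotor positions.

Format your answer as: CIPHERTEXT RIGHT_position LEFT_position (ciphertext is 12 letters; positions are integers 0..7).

Answer: EAHHABCHEHBF 3 6

Derivation:
Char 1 ('G'): step: R->0, L->5 (L advanced); G->plug->C->R->C->L->D->refl->G->L'->D->R'->E->plug->E
Char 2 ('D'): step: R->1, L=5; D->plug->B->R->B->L->F->refl->C->L'->E->R'->A->plug->A
Char 3 ('B'): step: R->2, L=5; B->plug->D->R->C->L->D->refl->G->L'->D->R'->H->plug->H
Char 4 ('E'): step: R->3, L=5; E->plug->E->R->G->L->B->refl->H->L'->H->R'->H->plug->H
Char 5 ('C'): step: R->4, L=5; C->plug->G->R->G->L->B->refl->H->L'->H->R'->A->plug->A
Char 6 ('D'): step: R->5, L=5; D->plug->B->R->C->L->D->refl->G->L'->D->R'->D->plug->B
Char 7 ('F'): step: R->6, L=5; F->plug->F->R->A->L->A->refl->E->L'->F->R'->G->plug->C
Char 8 ('C'): step: R->7, L=5; C->plug->G->R->F->L->E->refl->A->L'->A->R'->H->plug->H
Char 9 ('C'): step: R->0, L->6 (L advanced); C->plug->G->R->H->L->H->refl->B->L'->D->R'->E->plug->E
Char 10 ('E'): step: R->1, L=6; E->plug->E->R->D->L->B->refl->H->L'->H->R'->H->plug->H
Char 11 ('G'): step: R->2, L=6; G->plug->C->R->B->L->C->refl->F->L'->C->R'->D->plug->B
Char 12 ('D'): step: R->3, L=6; D->plug->B->R->A->L->E->refl->A->L'->F->R'->F->plug->F
Final: ciphertext=EAHHABCHEHBF, RIGHT=3, LEFT=6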